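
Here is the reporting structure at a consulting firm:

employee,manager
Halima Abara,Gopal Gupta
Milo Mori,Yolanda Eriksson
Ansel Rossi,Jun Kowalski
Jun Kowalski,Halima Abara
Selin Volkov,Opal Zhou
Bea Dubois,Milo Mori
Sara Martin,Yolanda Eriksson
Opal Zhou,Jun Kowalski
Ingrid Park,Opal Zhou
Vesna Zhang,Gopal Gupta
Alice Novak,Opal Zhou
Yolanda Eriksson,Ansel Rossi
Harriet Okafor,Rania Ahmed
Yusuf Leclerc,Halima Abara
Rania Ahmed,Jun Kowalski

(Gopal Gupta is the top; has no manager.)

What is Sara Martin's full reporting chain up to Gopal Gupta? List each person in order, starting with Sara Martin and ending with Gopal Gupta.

Sara Martin -> Yolanda Eriksson -> Ansel Rossi -> Jun Kowalski -> Halima Abara -> Gopal Gupta

Sara Martin reports to Yolanda Eriksson. Yolanda Eriksson reports to Ansel Rossi. Ansel Rossi reports to Jun Kowalski. Jun Kowalski reports to Halima Abara. Halima Abara reports to Gopal Gupta. Gopal Gupta is at the top.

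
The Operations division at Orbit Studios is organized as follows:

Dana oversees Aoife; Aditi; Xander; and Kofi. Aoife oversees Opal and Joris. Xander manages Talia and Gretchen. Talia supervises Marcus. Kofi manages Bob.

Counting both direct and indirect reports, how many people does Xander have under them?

Xander directly manages Talia, Gretchen. Under Talia: Marcus (1). Gretchen has no reports. So Xander's organization is 2 direct reports plus everyone under them: 2 + 1 = 3.

3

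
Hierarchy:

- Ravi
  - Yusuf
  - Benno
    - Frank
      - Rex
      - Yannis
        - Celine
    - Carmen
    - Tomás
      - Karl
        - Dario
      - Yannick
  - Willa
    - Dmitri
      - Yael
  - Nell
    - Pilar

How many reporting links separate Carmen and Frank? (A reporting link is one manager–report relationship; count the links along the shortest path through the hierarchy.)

Carmen is 1 level below Benno, and Frank is 1 level below Benno (their lowest common manager). The shortest path runs up from Carmen to Benno and back down to Frank: 1 + 1 = 2 links.

2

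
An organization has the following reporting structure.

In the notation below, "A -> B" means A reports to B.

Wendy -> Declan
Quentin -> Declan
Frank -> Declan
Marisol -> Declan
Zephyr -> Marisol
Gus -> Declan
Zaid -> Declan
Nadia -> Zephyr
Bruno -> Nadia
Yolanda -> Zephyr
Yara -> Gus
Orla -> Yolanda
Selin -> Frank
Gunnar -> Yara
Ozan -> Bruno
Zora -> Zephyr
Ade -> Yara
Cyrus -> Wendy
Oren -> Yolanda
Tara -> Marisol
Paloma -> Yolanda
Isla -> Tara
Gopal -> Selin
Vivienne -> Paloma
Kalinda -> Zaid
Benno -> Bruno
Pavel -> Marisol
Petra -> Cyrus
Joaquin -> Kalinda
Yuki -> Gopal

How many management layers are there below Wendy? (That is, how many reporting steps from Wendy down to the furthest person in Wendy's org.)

The longest chain under Wendy runs Wendy → Cyrus → Petra, which is 2 levels below Wendy.

2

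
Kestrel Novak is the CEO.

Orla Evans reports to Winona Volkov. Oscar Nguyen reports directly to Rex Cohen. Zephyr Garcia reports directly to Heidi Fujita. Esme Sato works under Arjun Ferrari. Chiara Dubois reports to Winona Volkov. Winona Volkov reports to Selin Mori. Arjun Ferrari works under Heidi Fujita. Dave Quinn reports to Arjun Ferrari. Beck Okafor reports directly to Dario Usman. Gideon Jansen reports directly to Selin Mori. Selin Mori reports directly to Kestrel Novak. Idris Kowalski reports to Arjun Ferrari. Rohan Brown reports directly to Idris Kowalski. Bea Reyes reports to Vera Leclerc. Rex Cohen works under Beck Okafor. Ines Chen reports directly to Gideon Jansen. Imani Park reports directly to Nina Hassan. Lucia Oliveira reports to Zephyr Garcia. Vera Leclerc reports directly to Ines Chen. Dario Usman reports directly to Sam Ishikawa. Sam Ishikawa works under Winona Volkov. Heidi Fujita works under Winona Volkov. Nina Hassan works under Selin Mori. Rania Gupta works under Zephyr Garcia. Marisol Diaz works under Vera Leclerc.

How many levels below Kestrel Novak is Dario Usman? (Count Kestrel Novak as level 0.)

4

Chain from Dario Usman up to Kestrel Novak: Dario Usman → Sam Ishikawa → Winona Volkov → Selin Mori → Kestrel Novak. That is 4 steps up, so Dario Usman is 4 levels below Kestrel Novak.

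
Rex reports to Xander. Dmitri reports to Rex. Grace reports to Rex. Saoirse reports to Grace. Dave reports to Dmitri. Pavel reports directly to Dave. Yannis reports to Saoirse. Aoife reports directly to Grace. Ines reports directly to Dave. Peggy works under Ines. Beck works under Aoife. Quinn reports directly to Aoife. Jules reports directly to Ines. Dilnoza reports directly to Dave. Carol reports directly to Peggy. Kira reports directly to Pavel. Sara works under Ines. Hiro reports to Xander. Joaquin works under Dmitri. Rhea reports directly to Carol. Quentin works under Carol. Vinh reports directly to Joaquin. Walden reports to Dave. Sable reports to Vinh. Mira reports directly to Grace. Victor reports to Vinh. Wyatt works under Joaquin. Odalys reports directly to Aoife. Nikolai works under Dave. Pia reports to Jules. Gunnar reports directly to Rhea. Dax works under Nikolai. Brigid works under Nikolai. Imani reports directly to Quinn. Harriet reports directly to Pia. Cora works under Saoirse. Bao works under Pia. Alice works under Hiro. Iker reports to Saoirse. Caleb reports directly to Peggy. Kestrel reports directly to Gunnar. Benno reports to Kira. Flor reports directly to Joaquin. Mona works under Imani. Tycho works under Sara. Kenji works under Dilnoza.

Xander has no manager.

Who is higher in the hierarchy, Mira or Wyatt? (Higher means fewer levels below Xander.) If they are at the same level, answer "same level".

Mira is 3 levels below Xander; Wyatt is 4. Mira is higher.

Mira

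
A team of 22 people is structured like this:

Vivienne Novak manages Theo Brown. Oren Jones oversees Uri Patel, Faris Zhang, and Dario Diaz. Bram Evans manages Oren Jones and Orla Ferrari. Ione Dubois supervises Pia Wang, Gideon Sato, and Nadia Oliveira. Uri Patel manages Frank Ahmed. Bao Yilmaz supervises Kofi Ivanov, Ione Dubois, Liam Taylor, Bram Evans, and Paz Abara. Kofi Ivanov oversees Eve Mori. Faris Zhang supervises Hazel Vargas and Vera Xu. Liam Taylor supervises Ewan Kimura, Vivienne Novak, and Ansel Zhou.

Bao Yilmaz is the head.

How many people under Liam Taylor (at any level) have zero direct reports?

3

The people in Liam Taylor's organization with no one reporting to them are Ewan Kimura, Ansel Zhou, Theo Brown. That is 3.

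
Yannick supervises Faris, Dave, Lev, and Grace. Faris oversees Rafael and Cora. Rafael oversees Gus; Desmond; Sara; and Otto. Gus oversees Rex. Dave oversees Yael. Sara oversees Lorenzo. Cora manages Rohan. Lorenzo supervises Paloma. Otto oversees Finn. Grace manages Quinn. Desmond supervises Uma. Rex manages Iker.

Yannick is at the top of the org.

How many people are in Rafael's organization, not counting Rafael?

10

Rafael directly manages Gus, Sara, Otto, Desmond. Under Gus: Rex, Iker (2). Under Sara: Lorenzo, Paloma (2). Under Otto: Finn (1). Under Desmond: Uma (1). So Rafael's organization is 4 direct reports plus everyone under them: 3 + 3 + 2 + 2 = 10.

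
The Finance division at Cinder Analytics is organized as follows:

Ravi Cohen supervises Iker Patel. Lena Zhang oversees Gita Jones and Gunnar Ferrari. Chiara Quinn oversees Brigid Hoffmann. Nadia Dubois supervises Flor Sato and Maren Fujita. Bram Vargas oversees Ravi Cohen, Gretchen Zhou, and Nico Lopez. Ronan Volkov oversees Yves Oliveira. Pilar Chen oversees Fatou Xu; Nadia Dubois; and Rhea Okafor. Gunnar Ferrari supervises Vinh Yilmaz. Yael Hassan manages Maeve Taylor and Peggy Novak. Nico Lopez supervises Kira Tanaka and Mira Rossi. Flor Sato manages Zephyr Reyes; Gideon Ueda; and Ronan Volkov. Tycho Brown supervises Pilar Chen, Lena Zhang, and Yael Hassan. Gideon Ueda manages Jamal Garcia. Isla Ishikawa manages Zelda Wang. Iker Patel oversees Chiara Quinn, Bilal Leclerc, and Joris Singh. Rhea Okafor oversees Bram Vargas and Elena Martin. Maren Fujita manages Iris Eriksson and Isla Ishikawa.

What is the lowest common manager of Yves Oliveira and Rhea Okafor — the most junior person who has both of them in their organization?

Pilar Chen

Yves Oliveira's chain of managers is Ronan Volkov, Flor Sato, Nadia Dubois, Pilar Chen, Tycho Brown. Rhea Okafor's chain of managers is Pilar Chen, Tycho Brown. The first manager that appears in both chains is Pilar Chen.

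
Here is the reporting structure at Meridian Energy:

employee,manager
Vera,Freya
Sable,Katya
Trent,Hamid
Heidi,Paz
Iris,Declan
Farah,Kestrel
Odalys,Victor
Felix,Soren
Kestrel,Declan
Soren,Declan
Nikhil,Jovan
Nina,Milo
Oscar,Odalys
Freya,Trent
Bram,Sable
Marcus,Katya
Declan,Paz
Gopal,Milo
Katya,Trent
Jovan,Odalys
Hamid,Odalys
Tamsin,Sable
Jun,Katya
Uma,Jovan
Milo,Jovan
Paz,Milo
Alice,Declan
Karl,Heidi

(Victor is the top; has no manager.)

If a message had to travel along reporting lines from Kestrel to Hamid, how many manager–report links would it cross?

6

Kestrel is 5 levels below Odalys, and Hamid is 1 level below Odalys (their lowest common manager). The shortest path runs up from Kestrel to Odalys and back down to Hamid: 5 + 1 = 6 links.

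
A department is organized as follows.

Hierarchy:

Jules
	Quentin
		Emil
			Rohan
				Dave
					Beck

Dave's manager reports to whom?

Emil

Dave reports to Rohan, and Rohan reports to Emil. So Dave's skip-level manager is Emil.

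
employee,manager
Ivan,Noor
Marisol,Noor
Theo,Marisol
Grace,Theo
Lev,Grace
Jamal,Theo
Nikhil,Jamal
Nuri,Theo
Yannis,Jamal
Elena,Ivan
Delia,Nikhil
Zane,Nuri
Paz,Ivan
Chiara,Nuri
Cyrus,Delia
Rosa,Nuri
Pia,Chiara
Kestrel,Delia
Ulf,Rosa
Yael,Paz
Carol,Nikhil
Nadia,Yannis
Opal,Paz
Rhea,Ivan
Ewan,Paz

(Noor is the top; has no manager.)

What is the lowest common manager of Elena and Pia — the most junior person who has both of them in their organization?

Elena's chain of managers is Ivan, Noor. Pia's chain of managers is Chiara, Nuri, Theo, Marisol, Noor. The first manager that appears in both chains is Noor.

Noor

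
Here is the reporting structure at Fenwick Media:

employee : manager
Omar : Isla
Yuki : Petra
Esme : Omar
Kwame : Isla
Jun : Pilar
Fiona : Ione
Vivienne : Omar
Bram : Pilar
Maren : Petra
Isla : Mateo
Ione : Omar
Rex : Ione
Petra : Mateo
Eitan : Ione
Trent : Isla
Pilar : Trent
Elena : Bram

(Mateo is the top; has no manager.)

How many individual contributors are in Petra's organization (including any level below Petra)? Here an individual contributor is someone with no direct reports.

2

The people in Petra's organization with no one reporting to them are Maren, Yuki. That is 2.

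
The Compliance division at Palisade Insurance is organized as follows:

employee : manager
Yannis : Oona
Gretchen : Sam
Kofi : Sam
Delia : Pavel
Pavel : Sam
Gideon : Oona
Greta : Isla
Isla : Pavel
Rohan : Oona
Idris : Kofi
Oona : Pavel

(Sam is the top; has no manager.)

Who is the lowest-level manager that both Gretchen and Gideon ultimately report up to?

Gretchen's chain of managers is Sam. Gideon's chain of managers is Oona, Pavel, Sam. The first manager that appears in both chains is Sam.

Sam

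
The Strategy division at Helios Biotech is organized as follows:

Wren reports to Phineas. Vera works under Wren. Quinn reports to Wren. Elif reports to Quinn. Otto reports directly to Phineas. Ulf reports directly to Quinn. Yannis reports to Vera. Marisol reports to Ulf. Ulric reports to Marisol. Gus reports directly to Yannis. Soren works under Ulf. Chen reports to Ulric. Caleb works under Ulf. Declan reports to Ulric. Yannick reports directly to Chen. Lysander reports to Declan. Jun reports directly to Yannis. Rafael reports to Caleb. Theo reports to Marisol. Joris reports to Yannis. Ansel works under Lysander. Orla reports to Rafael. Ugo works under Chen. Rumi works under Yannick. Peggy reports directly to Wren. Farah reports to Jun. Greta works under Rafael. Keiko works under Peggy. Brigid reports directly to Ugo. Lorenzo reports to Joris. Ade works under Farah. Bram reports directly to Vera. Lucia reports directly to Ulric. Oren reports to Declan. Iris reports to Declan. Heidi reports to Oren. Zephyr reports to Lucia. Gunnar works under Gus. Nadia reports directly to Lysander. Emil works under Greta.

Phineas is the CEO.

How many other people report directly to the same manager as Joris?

Joris reports to Yannis. Yannis's other direct reports are Gus, Jun — 2 peers.

2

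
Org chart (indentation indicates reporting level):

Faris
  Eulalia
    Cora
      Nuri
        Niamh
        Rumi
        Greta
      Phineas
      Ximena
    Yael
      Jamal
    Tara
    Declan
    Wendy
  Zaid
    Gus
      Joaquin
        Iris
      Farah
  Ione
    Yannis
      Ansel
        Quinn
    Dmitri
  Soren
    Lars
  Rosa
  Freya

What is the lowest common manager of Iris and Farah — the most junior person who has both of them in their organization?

Gus

Iris's chain of managers is Joaquin, Gus, Zaid, Faris. Farah's chain of managers is Gus, Zaid, Faris. The first manager that appears in both chains is Gus.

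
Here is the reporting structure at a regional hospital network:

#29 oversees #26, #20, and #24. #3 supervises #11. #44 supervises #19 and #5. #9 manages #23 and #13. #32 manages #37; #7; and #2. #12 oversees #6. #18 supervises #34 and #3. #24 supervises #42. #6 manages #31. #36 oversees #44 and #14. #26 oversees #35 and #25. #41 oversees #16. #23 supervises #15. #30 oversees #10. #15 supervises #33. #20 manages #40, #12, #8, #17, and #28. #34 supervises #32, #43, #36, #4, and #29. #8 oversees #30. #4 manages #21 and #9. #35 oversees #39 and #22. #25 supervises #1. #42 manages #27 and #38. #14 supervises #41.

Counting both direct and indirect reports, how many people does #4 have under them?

6

#4 directly manages #21, #9. #21 has no reports. Under #9: #13, #23, #15, #33 (4). So #4's organization is 2 direct reports plus everyone under them: 1 + 5 = 6.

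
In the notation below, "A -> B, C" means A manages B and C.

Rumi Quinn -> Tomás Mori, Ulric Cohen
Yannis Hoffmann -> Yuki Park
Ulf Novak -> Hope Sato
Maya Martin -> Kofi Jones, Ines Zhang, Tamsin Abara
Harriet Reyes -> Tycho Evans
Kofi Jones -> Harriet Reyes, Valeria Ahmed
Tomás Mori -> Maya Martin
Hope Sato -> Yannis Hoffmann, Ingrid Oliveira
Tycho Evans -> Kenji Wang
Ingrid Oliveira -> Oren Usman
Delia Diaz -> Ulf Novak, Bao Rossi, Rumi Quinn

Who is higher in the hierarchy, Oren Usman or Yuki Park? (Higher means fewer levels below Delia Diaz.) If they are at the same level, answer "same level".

same level

Both Oren Usman and Yuki Park are 4 levels below Delia Diaz.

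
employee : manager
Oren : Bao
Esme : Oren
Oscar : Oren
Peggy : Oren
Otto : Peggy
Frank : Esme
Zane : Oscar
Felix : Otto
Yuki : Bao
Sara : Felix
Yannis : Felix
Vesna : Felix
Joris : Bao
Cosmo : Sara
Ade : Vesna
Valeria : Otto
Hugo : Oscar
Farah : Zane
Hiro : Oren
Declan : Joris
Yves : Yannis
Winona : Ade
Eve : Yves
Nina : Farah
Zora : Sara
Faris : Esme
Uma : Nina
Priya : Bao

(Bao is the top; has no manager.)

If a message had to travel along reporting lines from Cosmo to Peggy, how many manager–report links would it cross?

Cosmo is in Peggy's organization: the chain from Cosmo up to Peggy is Cosmo → Sara → Felix → Otto → Peggy, which is 4 links.

4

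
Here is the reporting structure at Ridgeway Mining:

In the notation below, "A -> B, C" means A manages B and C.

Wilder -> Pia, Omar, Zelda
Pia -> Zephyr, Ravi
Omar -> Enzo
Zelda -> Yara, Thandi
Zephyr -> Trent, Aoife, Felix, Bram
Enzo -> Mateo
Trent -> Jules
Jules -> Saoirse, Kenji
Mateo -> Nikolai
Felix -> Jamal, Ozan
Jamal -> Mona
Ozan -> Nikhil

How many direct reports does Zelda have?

Zelda directly manages Yara, Thandi. That is 2 direct reports.

2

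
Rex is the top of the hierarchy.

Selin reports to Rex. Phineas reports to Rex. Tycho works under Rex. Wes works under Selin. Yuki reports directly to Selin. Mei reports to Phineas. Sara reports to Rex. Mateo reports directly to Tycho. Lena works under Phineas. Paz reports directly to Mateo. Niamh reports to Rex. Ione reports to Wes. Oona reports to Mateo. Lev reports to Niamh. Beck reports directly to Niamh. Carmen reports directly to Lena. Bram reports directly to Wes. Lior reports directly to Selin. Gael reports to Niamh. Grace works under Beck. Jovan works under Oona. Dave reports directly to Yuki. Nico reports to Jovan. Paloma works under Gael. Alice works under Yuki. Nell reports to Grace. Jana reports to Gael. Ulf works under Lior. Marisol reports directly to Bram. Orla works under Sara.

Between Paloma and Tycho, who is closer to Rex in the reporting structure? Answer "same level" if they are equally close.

Tycho

Paloma is 3 levels below Rex; Tycho is 1. Tycho is higher.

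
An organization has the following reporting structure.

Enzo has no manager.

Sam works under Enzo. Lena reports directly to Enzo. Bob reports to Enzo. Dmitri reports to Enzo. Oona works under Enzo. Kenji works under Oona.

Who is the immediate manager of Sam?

Enzo

Sam reports directly to Enzo.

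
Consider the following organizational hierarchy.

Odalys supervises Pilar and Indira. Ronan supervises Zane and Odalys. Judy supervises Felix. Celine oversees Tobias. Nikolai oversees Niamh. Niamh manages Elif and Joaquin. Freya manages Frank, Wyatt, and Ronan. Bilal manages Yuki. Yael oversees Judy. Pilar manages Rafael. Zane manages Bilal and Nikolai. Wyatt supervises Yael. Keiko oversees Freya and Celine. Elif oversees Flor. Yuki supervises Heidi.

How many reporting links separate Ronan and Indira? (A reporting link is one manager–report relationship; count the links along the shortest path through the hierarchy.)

Indira is in Ronan's organization: the chain from Indira up to Ronan is Indira → Odalys → Ronan, which is 2 links.

2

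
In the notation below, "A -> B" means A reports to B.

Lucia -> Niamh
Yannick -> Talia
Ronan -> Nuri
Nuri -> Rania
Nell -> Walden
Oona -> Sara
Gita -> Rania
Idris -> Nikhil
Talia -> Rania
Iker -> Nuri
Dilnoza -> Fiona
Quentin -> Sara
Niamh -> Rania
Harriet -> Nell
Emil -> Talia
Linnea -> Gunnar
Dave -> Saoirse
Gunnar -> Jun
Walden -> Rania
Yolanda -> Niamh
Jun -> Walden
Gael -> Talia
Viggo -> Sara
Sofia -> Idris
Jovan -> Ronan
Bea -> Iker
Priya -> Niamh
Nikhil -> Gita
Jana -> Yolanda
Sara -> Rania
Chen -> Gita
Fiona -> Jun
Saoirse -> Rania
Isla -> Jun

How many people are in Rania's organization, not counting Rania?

Rania directly manages Walden, Sara, Niamh, Talia, Gita, Saoirse, Nuri. Under Walden: Nell, Harriet, Jun, Isla, Gunnar, Linnea, Fiona, Dilnoza (8). Under Sara: Oona, Quentin, Viggo (3). Under Niamh: Lucia, Priya, Yolanda, Jana (4). Under Talia: Yannick, Gael, Emil (3). Under Gita: Chen, Nikhil, Idris, Sofia (4). Under Saoirse: Dave (1). Under Nuri: Iker, Bea, Ronan, Jovan (4). So Rania's organization is 7 direct reports plus everyone under them: 9 + 4 + 5 + 4 + 5 + 2 + 5 = 34.

34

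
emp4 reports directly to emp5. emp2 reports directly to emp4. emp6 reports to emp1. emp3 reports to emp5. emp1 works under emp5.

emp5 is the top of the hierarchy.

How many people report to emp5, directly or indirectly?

emp5 directly manages emp4, emp3, emp1. Under emp4: emp2 (1). emp3 has no reports. Under emp1: emp6 (1). So emp5's organization is 3 direct reports plus everyone under them: 2 + 1 + 2 = 5.

5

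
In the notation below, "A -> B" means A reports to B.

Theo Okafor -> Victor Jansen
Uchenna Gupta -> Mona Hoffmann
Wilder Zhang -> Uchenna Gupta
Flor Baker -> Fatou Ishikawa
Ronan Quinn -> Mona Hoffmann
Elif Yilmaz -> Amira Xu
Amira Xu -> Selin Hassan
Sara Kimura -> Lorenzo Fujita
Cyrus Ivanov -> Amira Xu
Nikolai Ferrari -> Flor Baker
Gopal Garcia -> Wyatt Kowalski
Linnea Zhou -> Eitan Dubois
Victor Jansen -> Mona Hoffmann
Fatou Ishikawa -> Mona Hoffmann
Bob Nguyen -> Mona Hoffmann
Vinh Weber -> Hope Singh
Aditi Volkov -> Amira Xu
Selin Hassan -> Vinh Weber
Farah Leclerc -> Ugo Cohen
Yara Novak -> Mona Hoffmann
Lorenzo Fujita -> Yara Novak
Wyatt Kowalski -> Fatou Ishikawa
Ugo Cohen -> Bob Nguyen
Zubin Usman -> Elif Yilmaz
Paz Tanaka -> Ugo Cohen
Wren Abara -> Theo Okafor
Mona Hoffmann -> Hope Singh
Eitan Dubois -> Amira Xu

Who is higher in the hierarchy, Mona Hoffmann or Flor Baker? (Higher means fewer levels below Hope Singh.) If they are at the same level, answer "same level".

Mona Hoffmann

Mona Hoffmann is 1 level below Hope Singh; Flor Baker is 3. Mona Hoffmann is higher.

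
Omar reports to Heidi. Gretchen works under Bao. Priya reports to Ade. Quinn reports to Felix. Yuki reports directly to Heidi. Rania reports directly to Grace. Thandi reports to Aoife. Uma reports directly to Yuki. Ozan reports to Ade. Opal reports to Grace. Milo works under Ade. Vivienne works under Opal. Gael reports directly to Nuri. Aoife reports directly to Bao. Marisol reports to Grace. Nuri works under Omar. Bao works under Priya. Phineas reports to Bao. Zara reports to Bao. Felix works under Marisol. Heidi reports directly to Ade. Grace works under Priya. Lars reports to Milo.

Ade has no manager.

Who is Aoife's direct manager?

Bao

Aoife reports directly to Bao.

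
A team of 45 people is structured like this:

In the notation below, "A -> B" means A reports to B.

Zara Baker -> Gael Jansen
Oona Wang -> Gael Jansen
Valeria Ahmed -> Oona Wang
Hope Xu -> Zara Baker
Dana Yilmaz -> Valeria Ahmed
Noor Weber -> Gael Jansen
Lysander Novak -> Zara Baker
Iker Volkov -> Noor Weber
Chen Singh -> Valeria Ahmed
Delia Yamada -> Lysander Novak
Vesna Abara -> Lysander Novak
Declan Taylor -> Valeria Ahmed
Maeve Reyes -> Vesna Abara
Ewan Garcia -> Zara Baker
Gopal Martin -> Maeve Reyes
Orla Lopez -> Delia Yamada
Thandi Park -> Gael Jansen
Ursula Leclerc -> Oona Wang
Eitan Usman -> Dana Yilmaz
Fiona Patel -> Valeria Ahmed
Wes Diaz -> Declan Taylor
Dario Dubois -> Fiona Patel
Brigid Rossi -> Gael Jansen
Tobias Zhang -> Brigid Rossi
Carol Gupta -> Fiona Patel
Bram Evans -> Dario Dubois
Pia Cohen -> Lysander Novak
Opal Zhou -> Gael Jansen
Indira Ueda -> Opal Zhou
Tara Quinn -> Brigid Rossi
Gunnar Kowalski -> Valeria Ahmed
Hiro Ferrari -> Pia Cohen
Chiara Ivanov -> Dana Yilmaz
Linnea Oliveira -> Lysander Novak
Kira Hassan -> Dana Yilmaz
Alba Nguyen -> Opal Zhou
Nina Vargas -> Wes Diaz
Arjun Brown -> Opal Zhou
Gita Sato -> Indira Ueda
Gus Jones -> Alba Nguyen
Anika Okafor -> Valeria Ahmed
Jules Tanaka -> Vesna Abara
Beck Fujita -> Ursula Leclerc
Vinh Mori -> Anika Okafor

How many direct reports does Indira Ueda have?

Indira Ueda directly manages Gita Sato. That is 1 direct report.

1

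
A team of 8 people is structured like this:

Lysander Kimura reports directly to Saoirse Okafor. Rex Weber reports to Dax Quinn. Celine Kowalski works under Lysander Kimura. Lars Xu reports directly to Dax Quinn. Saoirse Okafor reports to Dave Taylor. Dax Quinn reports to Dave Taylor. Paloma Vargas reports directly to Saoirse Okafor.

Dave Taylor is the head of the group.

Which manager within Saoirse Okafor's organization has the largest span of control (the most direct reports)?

Saoirse Okafor

Direct-report counts within Saoirse Okafor's organization: Saoirse Okafor has 2; Lysander Kimura has 1. The largest is 2, held by Saoirse Okafor.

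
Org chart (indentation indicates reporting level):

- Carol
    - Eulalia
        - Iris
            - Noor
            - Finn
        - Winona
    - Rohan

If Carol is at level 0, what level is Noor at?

3

Chain from Noor up to Carol: Noor → Iris → Eulalia → Carol. That is 3 steps up, so Noor is 3 levels below Carol.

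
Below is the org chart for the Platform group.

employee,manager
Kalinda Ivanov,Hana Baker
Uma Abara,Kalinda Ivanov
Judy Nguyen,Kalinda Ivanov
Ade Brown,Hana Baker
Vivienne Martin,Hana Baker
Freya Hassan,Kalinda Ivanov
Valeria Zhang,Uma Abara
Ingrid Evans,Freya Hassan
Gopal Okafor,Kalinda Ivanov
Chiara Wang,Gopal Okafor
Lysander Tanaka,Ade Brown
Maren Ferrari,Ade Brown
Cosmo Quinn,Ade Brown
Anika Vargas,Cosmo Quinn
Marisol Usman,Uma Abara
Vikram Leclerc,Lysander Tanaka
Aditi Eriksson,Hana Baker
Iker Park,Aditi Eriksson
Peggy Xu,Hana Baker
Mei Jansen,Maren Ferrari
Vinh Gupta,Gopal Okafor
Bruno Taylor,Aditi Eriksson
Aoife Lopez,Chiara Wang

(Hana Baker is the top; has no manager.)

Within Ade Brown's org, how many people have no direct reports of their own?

The people in Ade Brown's organization with no one reporting to them are Anika Vargas, Mei Jansen, Vikram Leclerc. That is 3.

3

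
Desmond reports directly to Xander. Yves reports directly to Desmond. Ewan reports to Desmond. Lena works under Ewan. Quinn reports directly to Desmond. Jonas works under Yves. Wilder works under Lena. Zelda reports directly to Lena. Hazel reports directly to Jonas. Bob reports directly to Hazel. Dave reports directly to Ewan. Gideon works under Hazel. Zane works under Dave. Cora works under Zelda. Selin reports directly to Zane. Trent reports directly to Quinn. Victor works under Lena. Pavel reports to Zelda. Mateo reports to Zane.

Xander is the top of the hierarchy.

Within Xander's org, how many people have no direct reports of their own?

The people in Xander's organization with no one reporting to them are Trent, Mateo, Selin, Victor, Pavel, Cora, Wilder, Gideon, Bob. That is 9.

9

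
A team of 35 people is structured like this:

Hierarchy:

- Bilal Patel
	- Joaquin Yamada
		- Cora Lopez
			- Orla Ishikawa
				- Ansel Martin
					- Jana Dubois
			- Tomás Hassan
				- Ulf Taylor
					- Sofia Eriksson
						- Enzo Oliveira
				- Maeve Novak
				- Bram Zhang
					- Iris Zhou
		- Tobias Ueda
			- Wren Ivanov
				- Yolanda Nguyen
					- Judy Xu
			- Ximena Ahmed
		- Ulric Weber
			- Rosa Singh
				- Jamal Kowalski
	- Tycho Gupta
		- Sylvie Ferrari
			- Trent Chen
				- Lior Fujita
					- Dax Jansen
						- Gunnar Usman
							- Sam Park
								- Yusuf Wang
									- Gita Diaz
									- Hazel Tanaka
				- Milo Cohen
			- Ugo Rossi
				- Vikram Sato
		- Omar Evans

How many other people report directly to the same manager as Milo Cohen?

Milo Cohen reports to Trent Chen. Trent Chen's other direct reports are Lior Fujita — 1 peer.

1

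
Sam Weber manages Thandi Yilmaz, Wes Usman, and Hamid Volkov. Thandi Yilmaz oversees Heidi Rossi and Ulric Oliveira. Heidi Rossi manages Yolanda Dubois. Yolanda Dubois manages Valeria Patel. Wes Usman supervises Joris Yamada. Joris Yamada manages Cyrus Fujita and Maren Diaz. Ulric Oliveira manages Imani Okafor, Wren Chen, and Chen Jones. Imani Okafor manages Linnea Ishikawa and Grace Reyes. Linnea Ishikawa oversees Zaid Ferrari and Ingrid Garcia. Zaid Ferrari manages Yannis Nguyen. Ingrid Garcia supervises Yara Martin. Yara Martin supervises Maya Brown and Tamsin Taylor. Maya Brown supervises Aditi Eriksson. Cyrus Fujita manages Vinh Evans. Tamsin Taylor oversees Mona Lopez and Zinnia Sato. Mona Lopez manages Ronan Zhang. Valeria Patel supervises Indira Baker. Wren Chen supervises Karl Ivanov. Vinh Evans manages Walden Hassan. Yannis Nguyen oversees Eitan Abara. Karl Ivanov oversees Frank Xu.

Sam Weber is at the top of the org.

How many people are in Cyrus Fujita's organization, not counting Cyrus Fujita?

Cyrus Fujita directly manages Vinh Evans. Under Vinh Evans: Walden Hassan (1). That's 2 in total.

2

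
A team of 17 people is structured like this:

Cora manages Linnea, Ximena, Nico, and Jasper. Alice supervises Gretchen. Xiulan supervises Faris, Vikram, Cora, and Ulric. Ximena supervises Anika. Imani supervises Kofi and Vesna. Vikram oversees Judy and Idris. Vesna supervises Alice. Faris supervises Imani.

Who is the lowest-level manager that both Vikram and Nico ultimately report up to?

Vikram's chain of managers is Xiulan. Nico's chain of managers is Cora, Xiulan. The first manager that appears in both chains is Xiulan.

Xiulan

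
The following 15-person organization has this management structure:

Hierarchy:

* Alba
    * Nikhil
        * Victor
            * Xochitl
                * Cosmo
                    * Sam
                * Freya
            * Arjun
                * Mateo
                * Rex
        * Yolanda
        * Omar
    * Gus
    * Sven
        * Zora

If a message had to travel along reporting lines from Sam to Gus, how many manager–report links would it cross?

Sam is 5 levels below Alba, and Gus is 1 level below Alba (their lowest common manager). The shortest path runs up from Sam to Alba and back down to Gus: 5 + 1 = 6 links.

6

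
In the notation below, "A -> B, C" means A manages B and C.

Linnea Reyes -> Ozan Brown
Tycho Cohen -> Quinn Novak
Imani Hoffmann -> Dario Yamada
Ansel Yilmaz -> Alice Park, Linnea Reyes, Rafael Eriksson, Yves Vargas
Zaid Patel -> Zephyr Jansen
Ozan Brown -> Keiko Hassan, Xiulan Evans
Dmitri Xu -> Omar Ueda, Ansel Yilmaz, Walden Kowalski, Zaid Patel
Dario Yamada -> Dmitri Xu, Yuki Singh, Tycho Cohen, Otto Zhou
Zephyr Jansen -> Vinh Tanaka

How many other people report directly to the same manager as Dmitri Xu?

3

Dmitri Xu reports to Dario Yamada. Dario Yamada's other direct reports are Yuki Singh, Tycho Cohen, Otto Zhou — 3 peers.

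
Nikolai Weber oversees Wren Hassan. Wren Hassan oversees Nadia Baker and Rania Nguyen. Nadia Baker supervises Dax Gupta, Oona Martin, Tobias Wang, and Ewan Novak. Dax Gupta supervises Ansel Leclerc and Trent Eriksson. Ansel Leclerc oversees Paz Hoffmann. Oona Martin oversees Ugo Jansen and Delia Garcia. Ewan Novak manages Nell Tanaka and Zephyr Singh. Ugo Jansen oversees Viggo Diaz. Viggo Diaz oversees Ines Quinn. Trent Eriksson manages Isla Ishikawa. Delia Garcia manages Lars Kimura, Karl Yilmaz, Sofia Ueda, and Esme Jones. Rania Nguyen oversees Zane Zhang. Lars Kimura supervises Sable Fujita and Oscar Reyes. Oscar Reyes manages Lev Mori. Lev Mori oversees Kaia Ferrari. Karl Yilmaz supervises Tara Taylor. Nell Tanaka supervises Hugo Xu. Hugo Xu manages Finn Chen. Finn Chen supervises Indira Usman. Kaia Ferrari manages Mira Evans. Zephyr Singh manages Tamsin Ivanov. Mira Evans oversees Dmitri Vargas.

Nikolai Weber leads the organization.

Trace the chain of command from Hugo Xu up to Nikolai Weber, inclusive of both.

Hugo Xu -> Nell Tanaka -> Ewan Novak -> Nadia Baker -> Wren Hassan -> Nikolai Weber

Hugo Xu reports to Nell Tanaka. Nell Tanaka reports to Ewan Novak. Ewan Novak reports to Nadia Baker. Nadia Baker reports to Wren Hassan. Wren Hassan reports to Nikolai Weber. Nikolai Weber is at the top.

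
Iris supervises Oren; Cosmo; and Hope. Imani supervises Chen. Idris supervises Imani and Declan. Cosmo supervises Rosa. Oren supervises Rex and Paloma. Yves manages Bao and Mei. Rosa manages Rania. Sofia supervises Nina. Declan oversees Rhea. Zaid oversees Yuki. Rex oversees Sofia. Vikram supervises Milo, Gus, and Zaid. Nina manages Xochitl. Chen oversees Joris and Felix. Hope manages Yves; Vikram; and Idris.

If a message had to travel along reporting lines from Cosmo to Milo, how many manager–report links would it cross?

Cosmo is 1 level below Iris, and Milo is 3 levels below Iris (their lowest common manager). The shortest path runs up from Cosmo to Iris and back down to Milo: 1 + 3 = 4 links.

4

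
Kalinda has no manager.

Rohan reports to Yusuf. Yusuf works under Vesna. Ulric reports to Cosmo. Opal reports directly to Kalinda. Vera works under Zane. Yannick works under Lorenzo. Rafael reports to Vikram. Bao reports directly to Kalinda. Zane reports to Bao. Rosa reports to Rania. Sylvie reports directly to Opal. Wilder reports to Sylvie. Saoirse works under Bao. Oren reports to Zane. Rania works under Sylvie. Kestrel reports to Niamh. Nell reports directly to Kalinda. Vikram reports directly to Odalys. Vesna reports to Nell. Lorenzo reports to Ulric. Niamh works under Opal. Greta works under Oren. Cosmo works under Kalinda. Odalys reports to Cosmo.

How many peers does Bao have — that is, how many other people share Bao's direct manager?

3

Bao reports to Kalinda. Kalinda's other direct reports are Cosmo, Opal, Nell — 3 peers.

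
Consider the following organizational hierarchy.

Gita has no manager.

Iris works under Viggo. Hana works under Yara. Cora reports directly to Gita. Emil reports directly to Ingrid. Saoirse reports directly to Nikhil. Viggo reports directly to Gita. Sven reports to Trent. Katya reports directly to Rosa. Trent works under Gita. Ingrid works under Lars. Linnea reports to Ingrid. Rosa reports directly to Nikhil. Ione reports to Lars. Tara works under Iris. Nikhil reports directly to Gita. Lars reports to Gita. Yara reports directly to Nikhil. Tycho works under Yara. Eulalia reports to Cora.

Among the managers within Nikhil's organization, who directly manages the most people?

Nikhil

Direct-report counts within Nikhil's organization: Nikhil has 3; Rosa has 1; Yara has 2. The largest is 3, held by Nikhil.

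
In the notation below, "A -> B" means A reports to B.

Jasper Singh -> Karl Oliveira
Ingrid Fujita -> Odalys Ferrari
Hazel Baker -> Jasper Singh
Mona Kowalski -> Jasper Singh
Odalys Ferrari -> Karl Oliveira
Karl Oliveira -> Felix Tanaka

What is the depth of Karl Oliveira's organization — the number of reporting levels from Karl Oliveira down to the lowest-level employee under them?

2

The longest chain under Karl Oliveira runs Karl Oliveira → Odalys Ferrari → Ingrid Fujita, which is 2 levels below Karl Oliveira.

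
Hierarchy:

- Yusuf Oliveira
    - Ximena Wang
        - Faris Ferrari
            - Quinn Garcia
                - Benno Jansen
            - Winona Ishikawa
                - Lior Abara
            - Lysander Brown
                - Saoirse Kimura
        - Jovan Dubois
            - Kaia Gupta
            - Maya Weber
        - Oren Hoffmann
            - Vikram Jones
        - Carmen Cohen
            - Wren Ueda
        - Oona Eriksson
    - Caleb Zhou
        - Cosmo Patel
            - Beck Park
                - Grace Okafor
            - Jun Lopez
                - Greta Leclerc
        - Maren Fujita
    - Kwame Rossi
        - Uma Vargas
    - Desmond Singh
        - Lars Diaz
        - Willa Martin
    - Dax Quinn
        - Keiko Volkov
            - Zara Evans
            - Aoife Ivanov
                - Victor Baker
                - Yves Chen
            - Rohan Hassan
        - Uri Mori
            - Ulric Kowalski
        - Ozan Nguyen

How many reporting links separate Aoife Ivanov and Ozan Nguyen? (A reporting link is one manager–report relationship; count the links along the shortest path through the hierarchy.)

Aoife Ivanov is 2 levels below Dax Quinn, and Ozan Nguyen is 1 level below Dax Quinn (their lowest common manager). The shortest path runs up from Aoife Ivanov to Dax Quinn and back down to Ozan Nguyen: 2 + 1 = 3 links.

3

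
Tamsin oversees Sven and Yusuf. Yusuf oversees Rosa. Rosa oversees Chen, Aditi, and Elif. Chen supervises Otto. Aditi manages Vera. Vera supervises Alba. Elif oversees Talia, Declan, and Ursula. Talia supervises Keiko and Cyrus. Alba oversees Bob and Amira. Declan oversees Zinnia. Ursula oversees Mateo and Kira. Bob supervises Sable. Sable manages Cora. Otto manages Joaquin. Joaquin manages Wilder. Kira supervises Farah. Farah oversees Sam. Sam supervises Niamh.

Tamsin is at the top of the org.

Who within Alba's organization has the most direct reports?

Direct-report counts within Alba's organization: Alba has 2; Bob has 1; Sable has 1. The largest is 2, held by Alba.

Alba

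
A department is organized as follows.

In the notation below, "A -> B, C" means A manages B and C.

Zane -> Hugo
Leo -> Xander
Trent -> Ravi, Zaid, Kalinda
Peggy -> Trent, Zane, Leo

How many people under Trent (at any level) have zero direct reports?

3

The people in Trent's organization with no one reporting to them are Kalinda, Zaid, Ravi. That is 3.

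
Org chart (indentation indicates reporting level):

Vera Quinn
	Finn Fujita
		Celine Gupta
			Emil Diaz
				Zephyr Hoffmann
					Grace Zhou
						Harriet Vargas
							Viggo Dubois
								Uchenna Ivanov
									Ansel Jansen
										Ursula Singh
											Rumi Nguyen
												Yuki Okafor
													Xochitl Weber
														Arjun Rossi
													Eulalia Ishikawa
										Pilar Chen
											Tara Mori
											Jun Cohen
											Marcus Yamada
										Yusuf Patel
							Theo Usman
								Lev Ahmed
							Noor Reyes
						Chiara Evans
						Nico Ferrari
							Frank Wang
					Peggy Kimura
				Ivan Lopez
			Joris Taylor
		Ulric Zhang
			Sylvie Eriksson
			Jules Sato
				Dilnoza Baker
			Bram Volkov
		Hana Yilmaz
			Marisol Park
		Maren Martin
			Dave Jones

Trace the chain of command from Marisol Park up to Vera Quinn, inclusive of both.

Marisol Park reports to Hana Yilmaz. Hana Yilmaz reports to Finn Fujita. Finn Fujita reports to Vera Quinn. Vera Quinn is at the top.

Marisol Park -> Hana Yilmaz -> Finn Fujita -> Vera Quinn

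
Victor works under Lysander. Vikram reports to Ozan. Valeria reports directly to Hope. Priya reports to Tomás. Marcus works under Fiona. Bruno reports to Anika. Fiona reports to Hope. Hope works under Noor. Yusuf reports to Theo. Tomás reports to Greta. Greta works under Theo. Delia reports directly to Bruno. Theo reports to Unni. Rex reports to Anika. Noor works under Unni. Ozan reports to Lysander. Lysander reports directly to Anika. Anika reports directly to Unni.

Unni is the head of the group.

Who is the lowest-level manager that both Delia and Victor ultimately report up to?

Delia's chain of managers is Bruno, Anika, Unni. Victor's chain of managers is Lysander, Anika, Unni. The first manager that appears in both chains is Anika.

Anika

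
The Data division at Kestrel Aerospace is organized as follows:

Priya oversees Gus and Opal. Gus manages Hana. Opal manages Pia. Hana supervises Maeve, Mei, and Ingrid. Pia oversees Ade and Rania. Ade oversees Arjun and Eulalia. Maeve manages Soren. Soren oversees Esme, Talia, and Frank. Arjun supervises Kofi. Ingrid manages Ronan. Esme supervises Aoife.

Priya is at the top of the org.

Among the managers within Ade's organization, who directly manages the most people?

Ade

Direct-report counts within Ade's organization: Ade has 2; Arjun has 1. The largest is 2, held by Ade.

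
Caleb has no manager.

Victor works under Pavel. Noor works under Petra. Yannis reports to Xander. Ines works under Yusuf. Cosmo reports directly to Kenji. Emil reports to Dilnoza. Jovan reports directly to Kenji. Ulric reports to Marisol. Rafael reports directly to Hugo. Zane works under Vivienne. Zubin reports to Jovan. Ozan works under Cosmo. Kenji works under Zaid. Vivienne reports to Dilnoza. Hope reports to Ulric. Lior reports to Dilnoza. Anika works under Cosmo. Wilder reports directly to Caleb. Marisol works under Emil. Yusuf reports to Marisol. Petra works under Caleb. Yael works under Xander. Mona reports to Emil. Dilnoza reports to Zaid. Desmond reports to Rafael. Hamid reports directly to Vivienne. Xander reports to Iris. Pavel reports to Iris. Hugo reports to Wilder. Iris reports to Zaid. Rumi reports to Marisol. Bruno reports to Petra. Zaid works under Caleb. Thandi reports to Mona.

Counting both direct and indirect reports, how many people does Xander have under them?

2

Xander directly manages Yael, Yannis. Yael has no reports. Yannis has no reports. So Xander's organization is 2 direct reports plus everyone under them: 1 + 1 = 2.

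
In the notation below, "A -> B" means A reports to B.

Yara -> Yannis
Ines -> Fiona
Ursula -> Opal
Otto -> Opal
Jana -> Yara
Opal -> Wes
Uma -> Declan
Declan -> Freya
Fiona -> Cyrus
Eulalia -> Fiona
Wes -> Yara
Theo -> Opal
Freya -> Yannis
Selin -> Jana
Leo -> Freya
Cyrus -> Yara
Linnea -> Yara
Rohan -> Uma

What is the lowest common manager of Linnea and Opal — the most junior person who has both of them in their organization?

Yara

Linnea's chain of managers is Yara, Yannis. Opal's chain of managers is Wes, Yara, Yannis. The first manager that appears in both chains is Yara.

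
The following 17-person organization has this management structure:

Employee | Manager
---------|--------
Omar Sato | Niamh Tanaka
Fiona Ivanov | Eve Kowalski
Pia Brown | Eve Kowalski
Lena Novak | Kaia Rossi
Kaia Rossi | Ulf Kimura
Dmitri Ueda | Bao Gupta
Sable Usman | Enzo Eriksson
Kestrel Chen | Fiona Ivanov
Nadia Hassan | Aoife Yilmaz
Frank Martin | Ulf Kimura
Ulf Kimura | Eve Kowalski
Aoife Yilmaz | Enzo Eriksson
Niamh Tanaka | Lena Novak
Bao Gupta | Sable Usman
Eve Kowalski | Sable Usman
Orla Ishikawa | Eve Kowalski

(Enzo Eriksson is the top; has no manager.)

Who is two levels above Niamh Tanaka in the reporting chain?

Niamh Tanaka reports to Lena Novak, and Lena Novak reports to Kaia Rossi. So Niamh Tanaka's skip-level manager is Kaia Rossi.

Kaia Rossi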